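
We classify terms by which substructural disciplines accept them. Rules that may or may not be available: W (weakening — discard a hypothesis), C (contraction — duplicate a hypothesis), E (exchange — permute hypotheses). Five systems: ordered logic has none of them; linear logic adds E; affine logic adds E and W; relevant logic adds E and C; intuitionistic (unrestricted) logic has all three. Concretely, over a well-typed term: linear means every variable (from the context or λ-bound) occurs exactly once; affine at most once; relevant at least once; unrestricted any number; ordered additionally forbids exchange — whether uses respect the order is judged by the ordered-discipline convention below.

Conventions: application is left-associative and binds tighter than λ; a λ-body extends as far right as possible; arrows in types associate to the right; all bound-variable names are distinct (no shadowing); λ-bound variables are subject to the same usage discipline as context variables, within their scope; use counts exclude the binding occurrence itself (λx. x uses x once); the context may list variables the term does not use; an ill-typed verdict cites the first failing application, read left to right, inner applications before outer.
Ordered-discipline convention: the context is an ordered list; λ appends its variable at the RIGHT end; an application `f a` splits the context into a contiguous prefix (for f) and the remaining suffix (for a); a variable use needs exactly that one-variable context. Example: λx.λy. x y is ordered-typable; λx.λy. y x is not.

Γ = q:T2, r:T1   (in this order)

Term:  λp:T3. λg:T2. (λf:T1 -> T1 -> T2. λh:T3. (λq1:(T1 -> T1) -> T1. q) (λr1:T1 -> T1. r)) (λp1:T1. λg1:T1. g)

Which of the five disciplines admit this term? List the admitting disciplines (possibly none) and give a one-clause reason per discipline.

admitted by: affine, unrestricted
counts: q: 1×, r: 1×, p (λ-bound): 0×, g (λ-bound): 1×, f (λ-bound): 0×, h (λ-bound): 0×, q1 (λ-bound): 0×, r1 (λ-bound): 0×, p1 (λ-bound): 0×, g1 (λ-bound): 0×
uses in reading order: q, r, g
typing: the term checks, with type T3 -> T2 -> T3 -> T2
ordered: ✗ — needs weakening: p, f, h, q1, r1, p1, g1 unused
linear: ✗ — needs weakening: p, f, h, q1, r1, p1, g1 unused
affine: ✓ — at most one use each (q, r, p, g, f, h, q1, r1, p1, g1)
relevant: ✗ — needs weakening: p, f, h, q1, r1, p1, g1 unused
unrestricted: ✓ — well-typed at T3 -> T2 -> T3 -> T2; no restrictions here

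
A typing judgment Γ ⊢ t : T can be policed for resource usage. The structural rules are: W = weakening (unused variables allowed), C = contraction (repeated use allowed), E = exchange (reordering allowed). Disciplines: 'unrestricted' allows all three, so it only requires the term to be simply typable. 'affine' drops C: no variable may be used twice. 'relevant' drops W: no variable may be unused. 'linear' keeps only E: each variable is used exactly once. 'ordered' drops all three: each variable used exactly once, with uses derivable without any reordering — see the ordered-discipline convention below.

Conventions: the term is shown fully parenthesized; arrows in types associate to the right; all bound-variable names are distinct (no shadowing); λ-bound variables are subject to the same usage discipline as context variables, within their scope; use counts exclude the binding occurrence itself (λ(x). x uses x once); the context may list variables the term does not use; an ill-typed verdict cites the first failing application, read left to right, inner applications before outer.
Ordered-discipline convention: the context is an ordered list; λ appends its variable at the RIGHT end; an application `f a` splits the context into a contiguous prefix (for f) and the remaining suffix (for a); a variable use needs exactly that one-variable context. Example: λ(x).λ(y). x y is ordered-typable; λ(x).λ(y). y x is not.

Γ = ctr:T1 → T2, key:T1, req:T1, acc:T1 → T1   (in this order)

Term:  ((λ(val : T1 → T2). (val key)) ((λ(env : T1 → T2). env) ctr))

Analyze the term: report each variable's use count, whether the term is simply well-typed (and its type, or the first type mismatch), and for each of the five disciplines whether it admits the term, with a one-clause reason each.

usage: ctr: 1; key: 1; req: 0; acc: 0; val (λ-bound): 1; env (λ-bound): 1
order of uses: val, key, env, ctr
typing: well-typed at T2
ordered: ✗, unused: req, acc — weakening required
linear: ✗, unused: req, acc — weakening required
affine: ✓, ctr, key, req, acc, val, env: no repeats, contraction unneeded
relevant: ✗, unused: req, acc — weakening required
unrestricted: ✓, well-typed at T2; no restrictions here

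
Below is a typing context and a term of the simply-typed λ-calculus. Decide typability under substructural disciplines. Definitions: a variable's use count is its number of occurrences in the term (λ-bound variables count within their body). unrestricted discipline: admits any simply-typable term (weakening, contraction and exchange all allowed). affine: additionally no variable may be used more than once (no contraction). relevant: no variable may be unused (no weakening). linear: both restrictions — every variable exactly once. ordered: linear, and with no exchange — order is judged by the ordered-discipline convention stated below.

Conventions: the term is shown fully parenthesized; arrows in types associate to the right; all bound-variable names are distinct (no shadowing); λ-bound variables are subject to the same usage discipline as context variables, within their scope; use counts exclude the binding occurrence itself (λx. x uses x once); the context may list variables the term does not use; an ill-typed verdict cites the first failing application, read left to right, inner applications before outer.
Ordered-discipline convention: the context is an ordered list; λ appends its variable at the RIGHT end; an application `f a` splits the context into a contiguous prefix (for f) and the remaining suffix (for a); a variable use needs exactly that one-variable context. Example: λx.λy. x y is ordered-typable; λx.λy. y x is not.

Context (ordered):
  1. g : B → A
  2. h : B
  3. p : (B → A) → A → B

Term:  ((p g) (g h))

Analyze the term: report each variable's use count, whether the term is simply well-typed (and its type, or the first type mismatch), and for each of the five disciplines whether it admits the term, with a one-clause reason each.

counts: g: 2×, h: 1×, p: 1×
uses in reading order: p, g, g, h
typing: the term checks, with type B
ordered: ✗, needs contraction — g ×2
linear: ✗, needs contraction — g ×2
affine: ✗, needs contraction — g ×2
relevant: ✓, at least one use each (g, h, p)
unrestricted: ✓, typability at B is all that's needed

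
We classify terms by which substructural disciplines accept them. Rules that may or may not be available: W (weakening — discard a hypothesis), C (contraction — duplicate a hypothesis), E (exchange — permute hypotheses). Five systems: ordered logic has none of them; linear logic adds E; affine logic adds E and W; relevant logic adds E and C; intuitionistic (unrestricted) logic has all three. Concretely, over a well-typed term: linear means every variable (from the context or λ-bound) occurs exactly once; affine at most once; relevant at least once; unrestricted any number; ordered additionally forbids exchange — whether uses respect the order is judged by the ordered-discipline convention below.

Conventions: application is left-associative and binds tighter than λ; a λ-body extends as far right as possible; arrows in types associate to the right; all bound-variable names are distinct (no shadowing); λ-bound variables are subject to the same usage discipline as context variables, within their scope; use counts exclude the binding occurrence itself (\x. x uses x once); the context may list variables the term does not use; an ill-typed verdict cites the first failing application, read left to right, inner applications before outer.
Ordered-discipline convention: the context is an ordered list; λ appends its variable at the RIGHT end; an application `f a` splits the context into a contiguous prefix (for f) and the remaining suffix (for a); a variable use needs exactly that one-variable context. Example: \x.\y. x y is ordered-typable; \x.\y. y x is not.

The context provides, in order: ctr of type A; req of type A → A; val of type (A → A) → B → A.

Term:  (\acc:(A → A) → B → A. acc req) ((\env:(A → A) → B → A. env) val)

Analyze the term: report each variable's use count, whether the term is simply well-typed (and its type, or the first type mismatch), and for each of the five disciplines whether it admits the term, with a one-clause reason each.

usage: ctr ×0; req ×1; val ×1; acc (bound) ×1; env (bound) ×1
left-to-right use order: acc, req, env, val
typing: the term checks, with type B → A
ordered ✗ (ctr never used (weakening))
linear ✗ (ctr never used (weakening))
affine ✓ (none of ctr, req, val, acc, env used more than once)
relevant ✗ (ctr never used (weakening))
unrestricted ✓ (simply typable at B → A; W, C, E all held)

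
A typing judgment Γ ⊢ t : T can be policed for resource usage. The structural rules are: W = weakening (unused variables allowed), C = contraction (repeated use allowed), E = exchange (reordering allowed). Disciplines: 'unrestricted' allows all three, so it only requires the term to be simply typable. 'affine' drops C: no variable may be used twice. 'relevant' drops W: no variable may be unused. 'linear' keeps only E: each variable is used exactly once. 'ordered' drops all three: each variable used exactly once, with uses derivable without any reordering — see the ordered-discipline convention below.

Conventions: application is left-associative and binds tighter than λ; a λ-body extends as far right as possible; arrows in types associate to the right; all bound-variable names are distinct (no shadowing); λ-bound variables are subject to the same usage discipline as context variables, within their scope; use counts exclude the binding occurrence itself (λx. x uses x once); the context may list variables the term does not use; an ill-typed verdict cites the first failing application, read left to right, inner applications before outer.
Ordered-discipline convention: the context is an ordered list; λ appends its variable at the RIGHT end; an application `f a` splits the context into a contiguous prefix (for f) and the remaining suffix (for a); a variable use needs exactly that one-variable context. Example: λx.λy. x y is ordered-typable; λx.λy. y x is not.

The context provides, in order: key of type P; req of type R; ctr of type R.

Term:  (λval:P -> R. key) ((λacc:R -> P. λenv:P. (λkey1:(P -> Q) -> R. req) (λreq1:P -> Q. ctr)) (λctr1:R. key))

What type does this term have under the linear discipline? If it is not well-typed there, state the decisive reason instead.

not well-typed under linear — key ×2 used more than once (contraction); unused: val, acc, env, key1, req1, ctr1 — weakening required
counts: key=2, req=1, ctr=1, val (λ-bound)=0, acc (λ-bound)=0, env (λ-bound)=0, key1 (λ-bound)=0, req1 (λ-bound)=0, ctr1 (λ-bound)=0
left-to-right use order: key, req, ctr, key
typing: ✓ — P
per-discipline verdicts: ordered ✗; linear ✗; affine ✗; relevant ✗; unrestricted ✓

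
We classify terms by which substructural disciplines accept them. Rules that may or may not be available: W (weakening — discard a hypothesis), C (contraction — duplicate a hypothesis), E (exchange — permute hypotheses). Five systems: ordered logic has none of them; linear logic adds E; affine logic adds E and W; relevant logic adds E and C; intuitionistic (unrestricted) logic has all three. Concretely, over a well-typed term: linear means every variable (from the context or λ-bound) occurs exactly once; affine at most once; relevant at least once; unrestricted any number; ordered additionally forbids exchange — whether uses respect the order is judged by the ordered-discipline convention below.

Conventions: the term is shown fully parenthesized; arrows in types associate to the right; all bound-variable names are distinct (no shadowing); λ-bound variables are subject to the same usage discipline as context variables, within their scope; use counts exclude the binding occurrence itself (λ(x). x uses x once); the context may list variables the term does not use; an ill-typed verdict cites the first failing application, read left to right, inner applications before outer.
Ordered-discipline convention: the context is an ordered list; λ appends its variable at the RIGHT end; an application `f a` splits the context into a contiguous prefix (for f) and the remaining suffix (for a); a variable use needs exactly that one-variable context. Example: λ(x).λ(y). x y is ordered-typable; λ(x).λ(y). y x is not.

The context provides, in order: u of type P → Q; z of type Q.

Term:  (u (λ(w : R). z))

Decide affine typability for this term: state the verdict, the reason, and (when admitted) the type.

no — fails simple typing
counts: u: 1, z: 1, w (λ-bound): 0
uses in reading order: u, z
typing: ill-typed: an argument R → Q mismatches the expected P
all disciplines: ordered ✗, linear ✗, affine ✗, relevant ✗, unrestricted ✗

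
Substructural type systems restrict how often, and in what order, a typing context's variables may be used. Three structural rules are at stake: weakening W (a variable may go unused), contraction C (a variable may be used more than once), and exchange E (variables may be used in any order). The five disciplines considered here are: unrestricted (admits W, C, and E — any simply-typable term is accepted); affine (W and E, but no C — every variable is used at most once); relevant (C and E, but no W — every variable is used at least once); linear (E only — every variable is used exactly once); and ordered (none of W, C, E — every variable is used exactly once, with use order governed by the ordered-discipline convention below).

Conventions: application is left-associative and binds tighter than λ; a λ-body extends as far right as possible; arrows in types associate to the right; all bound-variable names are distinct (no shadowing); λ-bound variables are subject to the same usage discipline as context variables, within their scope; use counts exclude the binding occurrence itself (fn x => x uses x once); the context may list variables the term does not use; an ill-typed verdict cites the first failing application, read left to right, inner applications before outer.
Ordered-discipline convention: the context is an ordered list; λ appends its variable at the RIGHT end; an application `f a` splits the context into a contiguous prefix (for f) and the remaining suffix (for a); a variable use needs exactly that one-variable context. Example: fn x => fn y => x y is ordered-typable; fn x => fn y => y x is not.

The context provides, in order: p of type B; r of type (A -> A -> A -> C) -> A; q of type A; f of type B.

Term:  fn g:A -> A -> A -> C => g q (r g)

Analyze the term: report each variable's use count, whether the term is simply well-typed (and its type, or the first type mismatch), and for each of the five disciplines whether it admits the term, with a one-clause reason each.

use counts: p: 0×; r: 1×; q: 1×; f: 0×; g (λ-bound): 2×
order of uses: g, q, r, g
typing: well-typed at (A -> A -> A -> C) -> A -> C
ordered: ✗ — uses contraction: g ×2; unused: p, f — weakening required
linear: ✗ — uses contraction: g ×2; unused: p, f — weakening required
affine: ✗ — uses contraction: g ×2
relevant: ✗ — unused: p, f — weakening required
unrestricted: ✓ — simply typable at (A -> A -> A -> C) -> A -> C; W, C, E all held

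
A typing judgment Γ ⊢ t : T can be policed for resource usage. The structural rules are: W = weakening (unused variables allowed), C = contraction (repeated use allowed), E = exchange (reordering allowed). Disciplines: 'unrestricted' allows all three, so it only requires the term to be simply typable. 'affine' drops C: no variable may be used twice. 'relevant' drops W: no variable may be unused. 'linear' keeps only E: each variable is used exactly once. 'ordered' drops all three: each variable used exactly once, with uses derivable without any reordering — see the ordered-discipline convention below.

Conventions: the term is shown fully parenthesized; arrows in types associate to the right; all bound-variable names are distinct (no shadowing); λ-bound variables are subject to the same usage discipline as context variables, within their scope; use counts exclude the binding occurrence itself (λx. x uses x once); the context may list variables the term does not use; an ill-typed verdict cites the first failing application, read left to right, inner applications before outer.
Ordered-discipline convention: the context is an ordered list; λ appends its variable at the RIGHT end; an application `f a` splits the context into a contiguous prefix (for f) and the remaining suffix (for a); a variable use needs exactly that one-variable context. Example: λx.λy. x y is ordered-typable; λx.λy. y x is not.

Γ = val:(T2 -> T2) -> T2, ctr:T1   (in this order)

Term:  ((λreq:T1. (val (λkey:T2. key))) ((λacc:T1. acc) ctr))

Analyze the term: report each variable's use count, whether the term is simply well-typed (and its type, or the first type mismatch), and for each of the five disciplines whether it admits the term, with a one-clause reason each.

counts: val: 1; ctr: 1; req [bound]: 0; key [bound]: 1; acc [bound]: 1
uses in reading order: val, key, acc, ctr
typing: the term checks, with type T2
ordered: ✗, req left unused
linear: ✗, req left unused
affine: ✓, at most one use each (val, ctr, req, key, acc)
relevant: ✗, req left unused
unrestricted: ✓, typability at T2 is all that's needed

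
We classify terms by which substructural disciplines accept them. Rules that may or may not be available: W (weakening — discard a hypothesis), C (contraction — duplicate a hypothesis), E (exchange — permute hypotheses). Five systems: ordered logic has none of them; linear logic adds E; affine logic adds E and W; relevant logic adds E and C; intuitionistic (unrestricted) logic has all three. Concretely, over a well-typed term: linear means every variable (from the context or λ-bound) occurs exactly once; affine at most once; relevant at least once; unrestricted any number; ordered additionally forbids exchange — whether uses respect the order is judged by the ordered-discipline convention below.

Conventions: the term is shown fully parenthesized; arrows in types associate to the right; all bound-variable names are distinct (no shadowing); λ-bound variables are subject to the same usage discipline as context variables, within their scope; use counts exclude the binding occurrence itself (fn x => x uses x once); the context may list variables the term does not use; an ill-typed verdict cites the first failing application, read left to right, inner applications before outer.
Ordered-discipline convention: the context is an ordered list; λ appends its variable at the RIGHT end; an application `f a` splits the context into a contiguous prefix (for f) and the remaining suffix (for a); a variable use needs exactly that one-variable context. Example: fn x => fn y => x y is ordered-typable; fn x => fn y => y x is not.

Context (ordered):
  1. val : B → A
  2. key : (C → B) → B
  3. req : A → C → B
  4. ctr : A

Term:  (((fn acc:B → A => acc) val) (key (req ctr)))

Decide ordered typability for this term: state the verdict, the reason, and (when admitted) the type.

yes — single-use (val, key, req, ctr, acc), ordered derivation ok; term : A
use counts: val: 1; key: 1; req: 1; ctr: 1; acc [bound]: 1
uses in reading order: acc, val, key, req, ctr
typing: well-typed — term : A
summary: ordered ✓; linear ✓; affine ✓; relevant ✓; unrestricted ✓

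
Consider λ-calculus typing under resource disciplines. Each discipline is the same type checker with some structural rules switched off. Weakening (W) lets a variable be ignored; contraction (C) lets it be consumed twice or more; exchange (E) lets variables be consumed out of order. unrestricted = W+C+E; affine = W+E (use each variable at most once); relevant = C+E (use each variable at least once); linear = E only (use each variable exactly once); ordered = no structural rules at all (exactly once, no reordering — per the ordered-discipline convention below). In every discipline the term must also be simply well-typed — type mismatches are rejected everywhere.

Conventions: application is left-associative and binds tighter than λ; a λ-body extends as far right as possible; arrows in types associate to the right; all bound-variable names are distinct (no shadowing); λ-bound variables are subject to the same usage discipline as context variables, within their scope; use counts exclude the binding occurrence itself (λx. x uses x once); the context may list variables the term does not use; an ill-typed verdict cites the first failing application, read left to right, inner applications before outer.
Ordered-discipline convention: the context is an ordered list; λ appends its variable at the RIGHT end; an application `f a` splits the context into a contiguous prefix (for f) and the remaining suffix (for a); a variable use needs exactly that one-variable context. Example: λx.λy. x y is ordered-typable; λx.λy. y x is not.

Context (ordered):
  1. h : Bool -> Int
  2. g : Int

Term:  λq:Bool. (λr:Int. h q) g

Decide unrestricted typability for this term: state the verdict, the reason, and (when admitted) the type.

yes — simply typable at Bool -> Int; W, C, E all held; term : Bool -> Int
usage: h: 1, g: 1, q (λ-bound): 1, r (λ-bound): 0
left-to-right use order: h, q, g
typing: well-typed at Bool -> Int
summary: ordered ✗ | linear ✗ | affine ✓ | relevant ✗ | unrestricted ✓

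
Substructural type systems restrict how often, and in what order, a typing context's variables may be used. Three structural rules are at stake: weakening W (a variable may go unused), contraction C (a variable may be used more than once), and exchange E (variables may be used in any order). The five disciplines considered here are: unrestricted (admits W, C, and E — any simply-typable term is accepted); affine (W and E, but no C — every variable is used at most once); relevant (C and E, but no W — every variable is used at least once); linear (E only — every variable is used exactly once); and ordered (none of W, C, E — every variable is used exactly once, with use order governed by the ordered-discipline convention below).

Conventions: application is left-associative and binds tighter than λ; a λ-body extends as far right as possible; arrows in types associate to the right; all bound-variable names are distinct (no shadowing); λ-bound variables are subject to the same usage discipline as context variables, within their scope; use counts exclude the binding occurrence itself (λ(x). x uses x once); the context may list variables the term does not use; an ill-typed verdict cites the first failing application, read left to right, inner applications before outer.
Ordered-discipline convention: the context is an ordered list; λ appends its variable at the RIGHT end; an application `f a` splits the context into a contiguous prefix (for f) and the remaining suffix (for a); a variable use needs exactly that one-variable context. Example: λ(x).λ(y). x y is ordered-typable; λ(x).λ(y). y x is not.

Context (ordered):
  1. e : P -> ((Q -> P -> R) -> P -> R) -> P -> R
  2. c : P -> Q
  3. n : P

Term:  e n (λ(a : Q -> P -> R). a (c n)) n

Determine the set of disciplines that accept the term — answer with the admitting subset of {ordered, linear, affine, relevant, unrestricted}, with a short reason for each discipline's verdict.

admitted by: relevant, unrestricted
usage: e: 1, c: 1, n: 3, a (λ-bound): 1
order of uses: e, n, a, c, n, n
typing: ✓ — R
ordered: ✗ — n ×3 used more than once (contraction)
linear: ✗ — n ×3 used more than once (contraction)
affine: ✗ — n ×3 used more than once (contraction)
relevant: ✓ — at least one use each (e, c, n, a)
unrestricted: ✓ — well-typed at R; no restrictions here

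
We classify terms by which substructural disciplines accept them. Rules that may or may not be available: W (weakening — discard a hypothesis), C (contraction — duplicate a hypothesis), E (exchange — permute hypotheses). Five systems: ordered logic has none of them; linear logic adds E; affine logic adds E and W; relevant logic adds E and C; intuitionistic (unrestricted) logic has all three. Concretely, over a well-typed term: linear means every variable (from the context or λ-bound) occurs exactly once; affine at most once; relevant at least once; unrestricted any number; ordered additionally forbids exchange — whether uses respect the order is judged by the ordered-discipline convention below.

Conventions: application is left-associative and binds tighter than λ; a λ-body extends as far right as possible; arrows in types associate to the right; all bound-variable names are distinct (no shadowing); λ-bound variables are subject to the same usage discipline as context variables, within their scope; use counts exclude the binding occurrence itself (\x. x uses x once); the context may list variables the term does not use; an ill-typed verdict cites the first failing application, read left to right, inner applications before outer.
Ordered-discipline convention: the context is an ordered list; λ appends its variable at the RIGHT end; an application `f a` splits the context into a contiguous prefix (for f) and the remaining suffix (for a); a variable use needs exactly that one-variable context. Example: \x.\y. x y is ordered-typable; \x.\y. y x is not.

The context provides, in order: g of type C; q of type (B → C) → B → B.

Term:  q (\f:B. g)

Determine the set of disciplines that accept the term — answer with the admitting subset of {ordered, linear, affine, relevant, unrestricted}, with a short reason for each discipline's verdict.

admitted in: affine, unrestricted
usage: g ×1, q ×1, f (bound) ×0
order of uses: q, g
typing: the term checks, with type B → B
ordered ✗ (unused: f — weakening required)
linear ✗ (unused: f — weakening required)
affine ✓ (none of g, q, f used more than once)
relevant ✗ (unused: f — weakening required)
unrestricted ✓ (type-checks (B → B) and nothing is barred)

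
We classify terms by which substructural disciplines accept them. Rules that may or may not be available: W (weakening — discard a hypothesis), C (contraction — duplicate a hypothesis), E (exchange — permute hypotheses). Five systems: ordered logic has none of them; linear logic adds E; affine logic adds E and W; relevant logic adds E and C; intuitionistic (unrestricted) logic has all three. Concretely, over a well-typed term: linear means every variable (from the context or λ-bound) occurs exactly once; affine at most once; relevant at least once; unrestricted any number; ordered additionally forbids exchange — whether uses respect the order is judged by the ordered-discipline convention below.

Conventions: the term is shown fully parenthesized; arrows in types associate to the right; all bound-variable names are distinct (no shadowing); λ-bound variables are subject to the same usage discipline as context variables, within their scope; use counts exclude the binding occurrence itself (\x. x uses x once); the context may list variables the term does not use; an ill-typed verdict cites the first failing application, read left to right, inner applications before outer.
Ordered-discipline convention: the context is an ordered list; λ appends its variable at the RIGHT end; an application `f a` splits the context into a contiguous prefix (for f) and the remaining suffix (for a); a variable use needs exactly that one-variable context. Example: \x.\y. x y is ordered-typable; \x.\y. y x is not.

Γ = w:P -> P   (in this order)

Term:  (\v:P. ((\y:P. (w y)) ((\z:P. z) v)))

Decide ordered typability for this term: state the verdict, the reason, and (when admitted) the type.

yes — w, v, y, z once each; derivable with no W/C/E; term : P -> P
use counts: w: 1×, v [bound]: 1×, y [bound]: 1×, z [bound]: 1×
left-to-right use order: w, y, z, v
typing: well-typed — term : P -> P
summary: ordered ✓ · linear ✓ · affine ✓ · relevant ✓ · unrestricted ✓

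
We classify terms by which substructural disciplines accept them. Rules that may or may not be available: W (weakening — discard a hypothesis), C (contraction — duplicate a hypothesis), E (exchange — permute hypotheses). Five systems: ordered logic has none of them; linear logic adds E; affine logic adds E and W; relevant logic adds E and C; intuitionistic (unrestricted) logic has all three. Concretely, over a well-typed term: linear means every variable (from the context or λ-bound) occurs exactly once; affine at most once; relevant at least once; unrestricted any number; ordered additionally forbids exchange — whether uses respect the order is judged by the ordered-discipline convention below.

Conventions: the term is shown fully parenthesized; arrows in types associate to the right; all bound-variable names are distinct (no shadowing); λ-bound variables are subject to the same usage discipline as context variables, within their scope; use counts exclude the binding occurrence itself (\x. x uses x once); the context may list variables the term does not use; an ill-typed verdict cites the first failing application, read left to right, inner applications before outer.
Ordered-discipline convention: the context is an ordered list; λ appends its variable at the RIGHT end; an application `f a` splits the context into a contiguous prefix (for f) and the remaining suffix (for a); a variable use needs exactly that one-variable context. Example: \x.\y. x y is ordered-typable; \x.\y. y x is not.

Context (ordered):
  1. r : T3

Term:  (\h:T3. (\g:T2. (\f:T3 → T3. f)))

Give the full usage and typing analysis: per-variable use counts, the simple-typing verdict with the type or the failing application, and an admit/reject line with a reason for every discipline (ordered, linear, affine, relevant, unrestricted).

use counts: r ×0, h (λ-bound) ×0, g (λ-bound) ×0, f (λ-bound) ×1
use order (left to right): f
typing: ✓ — T3 → T2 → (T3 → T3) → T3 → T3
ordered ✗ (needs weakening: r, h, g unused)
linear ✗ (needs weakening: r, h, g unused)
affine ✓ (at most one use each (r, h, g, f))
relevant ✗ (needs weakening: r, h, g unused)
unrestricted ✓ (simply typable at T3 → T2 → (T3 → T3) → T3 → T3; W, C, E all held)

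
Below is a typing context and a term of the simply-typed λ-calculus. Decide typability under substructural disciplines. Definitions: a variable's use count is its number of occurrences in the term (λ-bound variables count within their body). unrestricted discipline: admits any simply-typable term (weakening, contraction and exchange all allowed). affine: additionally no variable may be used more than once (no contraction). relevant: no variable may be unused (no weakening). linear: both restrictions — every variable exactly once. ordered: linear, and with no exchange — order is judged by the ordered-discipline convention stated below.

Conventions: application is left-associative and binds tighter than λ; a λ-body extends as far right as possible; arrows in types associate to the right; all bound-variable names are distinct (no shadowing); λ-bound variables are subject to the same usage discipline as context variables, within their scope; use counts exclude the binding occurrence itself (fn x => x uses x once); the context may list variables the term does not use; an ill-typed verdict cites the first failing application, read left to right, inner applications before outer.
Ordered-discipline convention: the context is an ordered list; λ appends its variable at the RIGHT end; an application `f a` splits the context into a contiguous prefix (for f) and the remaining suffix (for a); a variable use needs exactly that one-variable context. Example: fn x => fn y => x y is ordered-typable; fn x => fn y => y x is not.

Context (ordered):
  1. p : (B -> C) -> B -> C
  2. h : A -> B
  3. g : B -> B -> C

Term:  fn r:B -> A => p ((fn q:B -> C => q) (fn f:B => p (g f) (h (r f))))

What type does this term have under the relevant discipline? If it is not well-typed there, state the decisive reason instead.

term : (B -> A) -> B -> C
usage: p: 2; h: 1; g: 1; r [bound]: 1; q [bound]: 1; f [bound]: 2
uses in reading order: p, q, p, g, f, h, r, f
typing: well-typed — term : (B -> A) -> B -> C
per-discipline verdicts: ordered ✗ | linear ✗ | affine ✗ | relevant ✓ | unrestricted ✓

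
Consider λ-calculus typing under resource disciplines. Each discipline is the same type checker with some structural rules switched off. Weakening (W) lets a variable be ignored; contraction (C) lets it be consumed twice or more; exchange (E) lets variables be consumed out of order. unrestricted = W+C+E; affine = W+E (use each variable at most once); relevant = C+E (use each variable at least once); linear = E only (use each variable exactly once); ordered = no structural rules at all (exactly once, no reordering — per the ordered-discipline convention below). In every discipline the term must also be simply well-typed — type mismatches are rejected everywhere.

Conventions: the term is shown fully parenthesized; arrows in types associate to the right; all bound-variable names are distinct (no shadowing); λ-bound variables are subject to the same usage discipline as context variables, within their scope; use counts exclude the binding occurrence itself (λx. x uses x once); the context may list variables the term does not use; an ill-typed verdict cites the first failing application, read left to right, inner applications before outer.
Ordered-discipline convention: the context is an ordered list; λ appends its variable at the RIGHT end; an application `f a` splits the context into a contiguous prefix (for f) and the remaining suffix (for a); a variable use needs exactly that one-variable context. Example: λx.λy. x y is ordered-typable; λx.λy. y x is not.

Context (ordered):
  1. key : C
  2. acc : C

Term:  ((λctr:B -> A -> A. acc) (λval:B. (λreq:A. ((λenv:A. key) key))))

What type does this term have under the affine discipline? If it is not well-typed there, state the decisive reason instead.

not well-typed under affine — the type mismatch rejects it
use counts: key ×2, acc ×1, ctr (bound) ×0, val (bound) ×0, req (bound) ×0, env (bound) ×0
uses in reading order: acc, key, key
typing: ill-typed: argument of type C where A is required
across the five disciplines: ordered ✗, linear ✗, affine ✗, relevant ✗, unrestricted ✗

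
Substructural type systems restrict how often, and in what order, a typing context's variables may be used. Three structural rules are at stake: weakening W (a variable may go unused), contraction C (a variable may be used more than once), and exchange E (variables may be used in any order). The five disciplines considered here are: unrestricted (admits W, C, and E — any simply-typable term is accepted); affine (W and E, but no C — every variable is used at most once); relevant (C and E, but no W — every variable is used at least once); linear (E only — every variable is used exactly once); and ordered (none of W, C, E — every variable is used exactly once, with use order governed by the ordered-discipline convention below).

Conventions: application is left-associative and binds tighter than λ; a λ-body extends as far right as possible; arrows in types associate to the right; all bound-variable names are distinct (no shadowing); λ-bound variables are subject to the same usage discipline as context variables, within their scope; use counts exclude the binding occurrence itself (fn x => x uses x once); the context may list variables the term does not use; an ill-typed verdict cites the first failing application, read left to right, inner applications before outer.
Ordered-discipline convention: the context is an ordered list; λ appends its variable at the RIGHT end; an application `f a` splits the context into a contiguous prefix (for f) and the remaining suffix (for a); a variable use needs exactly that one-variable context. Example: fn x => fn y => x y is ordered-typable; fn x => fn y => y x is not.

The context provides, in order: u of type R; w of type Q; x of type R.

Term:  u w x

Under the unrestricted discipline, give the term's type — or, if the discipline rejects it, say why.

not well-typed under unrestricted — fails simple typing
counts: u ×1, w ×1, x ×1
left-to-right use order: u, w, x
typing: ill-typed: non-arrow in function slot: R
across the five disciplines: ordered ✗ | linear ✗ | affine ✗ | relevant ✗ | unrestricted ✗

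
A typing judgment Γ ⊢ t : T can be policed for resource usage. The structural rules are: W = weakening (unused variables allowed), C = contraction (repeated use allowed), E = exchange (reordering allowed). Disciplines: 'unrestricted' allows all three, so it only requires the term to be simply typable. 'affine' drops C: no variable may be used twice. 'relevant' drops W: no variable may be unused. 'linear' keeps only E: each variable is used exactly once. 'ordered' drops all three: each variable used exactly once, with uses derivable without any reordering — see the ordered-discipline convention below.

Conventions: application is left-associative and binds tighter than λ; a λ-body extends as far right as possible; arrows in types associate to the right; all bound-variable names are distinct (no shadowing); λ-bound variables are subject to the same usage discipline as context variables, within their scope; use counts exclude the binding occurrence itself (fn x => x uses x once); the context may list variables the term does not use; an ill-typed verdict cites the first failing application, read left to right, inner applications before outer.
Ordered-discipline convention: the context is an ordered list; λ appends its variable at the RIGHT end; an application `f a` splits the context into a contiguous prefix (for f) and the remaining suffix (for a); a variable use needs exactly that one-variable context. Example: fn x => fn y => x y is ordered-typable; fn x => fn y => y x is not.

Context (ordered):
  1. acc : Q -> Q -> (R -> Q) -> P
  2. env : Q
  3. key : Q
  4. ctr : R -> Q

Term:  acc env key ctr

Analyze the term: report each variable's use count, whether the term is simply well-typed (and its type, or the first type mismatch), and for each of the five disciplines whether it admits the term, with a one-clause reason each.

use counts: acc ×1, env ×1, key ×1, ctr ×1
uses in reading order: acc, env, key, ctr
typing: well-typed at P
ordered: ✓, acc, env, key, ctr: once each, no exchange needed
linear: ✓, single use per variable (acc, env, key, ctr)
affine: ✓, none of acc, env, key, ctr used more than once
relevant: ✓, acc, env, key, ctr: all used, weakening unneeded
unrestricted: ✓, well-typed at P; no restrictions here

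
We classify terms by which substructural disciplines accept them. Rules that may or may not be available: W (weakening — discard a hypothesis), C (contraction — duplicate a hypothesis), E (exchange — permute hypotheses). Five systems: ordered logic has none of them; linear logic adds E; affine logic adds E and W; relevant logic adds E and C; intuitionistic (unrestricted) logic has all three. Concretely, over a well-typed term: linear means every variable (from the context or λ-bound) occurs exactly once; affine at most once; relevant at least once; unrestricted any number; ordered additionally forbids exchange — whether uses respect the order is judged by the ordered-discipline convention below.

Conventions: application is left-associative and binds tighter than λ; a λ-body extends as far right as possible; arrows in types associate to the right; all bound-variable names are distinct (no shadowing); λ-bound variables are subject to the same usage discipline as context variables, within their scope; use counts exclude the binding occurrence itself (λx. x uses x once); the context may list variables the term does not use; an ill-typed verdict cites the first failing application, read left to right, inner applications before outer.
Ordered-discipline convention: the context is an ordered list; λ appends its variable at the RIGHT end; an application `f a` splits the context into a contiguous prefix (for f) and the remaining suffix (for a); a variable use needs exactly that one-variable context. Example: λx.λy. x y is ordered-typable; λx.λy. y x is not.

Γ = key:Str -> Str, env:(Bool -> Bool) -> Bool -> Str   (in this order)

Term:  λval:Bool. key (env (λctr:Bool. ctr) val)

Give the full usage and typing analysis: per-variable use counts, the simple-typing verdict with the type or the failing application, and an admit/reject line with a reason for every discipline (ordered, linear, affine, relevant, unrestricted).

use counts: key=1; env=1; val (λ-bound)=1; ctr (λ-bound)=1
uses in reading order: key, env, ctr, val
typing: well-typed — term : Bool -> Str
ordered: ✓, key, env, val, ctr once each; derivable with no W/C/E
linear: ✓, exactly-once usage across key, env, val, ctr
affine: ✓, none of key, env, val, ctr used more than once
relevant: ✓, key, env, val, ctr: all used, weakening unneeded
unrestricted: ✓, typability at Bool -> Str is all that's needed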